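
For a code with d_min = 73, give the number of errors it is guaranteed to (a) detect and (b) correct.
(a) Detection requires d_min ≥ e+1, so e ≤ d_min − 1 = 72.
(b) Correction requires d_min ≥ 2t+1, so t ≤ ⌊(d_min − 1)/2⌋ = ⌊72/2⌋ = 36.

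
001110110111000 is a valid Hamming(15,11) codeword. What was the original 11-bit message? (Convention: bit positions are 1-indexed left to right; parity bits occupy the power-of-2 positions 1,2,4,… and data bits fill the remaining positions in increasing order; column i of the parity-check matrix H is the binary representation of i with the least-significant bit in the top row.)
Parity bits occupy power-of-2 positions; data bits are at positions {3,5,6,7,9,10,11,12,13,14,15} (1-indexed).
Extract: c[3]=1 c[5]=1 c[6]=0 c[7]=1 c[9]=0 c[10]=1 c[11]=1 c[12]=1 c[13]=0 c[14]=0 c[15]=0
Data = 11010111000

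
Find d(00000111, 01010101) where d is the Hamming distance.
XOR = 01010010, count of 1s = 3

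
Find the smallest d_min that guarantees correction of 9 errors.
Correcting t errors requires d_min ≥ 2t + 1 = 2·9 + 1 = 19.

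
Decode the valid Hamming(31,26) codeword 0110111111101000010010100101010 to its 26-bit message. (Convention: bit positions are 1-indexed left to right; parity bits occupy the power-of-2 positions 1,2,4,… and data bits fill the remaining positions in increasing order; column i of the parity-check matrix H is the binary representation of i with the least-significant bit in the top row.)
Parity bits occupy power-of-2 positions; data bits are at positions {3,5,6,7,9,10,11,12,13,14,15,17,18,19,20,21,22,23,24,25,26,27,28,29,30,31} (1-indexed).
Extract: c[3]=1 c[5]=1 c[6]=1 c[7]=1 c[9]=1 c[10]=1 c[11]=1 c[12]=0 c[13]=1 c[14]=0 c[15]=0 c[17]=0 c[18]=1 c[19]=0 c[20]=0 c[21]=1 c[22]=0 c[23]=1 c[24]=0 c[25]=0 c[26]=1 c[27]=0 c[28]=1 c[29]=0 c[30]=1 c[31]=0
Data = 11111110100010010100101010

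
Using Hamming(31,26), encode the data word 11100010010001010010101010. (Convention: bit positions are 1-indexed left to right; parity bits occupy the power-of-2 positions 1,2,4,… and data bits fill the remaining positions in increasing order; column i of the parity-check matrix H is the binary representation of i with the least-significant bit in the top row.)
Codeword c = d · G (mod 2), d = 11100010010001010010101010:
  c[0] = d·G[:,0] = (11100010010001010010101010)·(11011010101101010101010101) mod 2 = 1+1+0+0+0+0+1+0+0+0+0+0+0+1+0+1+0+0+0+0+0+0+0+0+0+0 mod 2 = 1
  c[1] = d·G[:,1] = (11100010010001010010101010)·(10110110011011001100110011) mod 2 = 1+0+1+0+0+0+1+0+0+1+0+0+0+1+0+0+0+0+0+0+1+0+0+0+1+0 mod 2 = 1
  c[2] = d·G[:,2] = (11100010010001010010101010)·(10000000000000000000000000) mod 2 = 1+0+0+0+0+0+0+0+0+0+0+0+0+0+0+0+0+0+0+0+0+0+0+0+0+0 mod 2 = 1
  c[3] = d·G[:,3] = (11100010010001010010101010)·(01110001111000111100001111) mod 2 = 0+1+1+0+0+0+0+0+0+1+0+0+0+0+0+1+0+0+0+0+0+0+1+0+1+0 mod 2 = 0
  c[4] = d·G[:,4] = (11100010010001010010101010)·(01000000000000000000000000) mod 2 = 0+1+0+0+0+0+0+0+0+0+0+0+0+0+0+0+0+0+0+0+0+0+0+0+0+0 mod 2 = 1
  c[5] = d·G[:,5] = (11100010010001010010101010)·(00100000000000000000000000) mod 2 = 0+0+1+0+0+0+0+0+0+0+0+0+0+0+0+0+0+0+0+0+0+0+0+0+0+0 mod 2 = 1
  c[6] = d·G[:,6] = (11100010010001010010101010)·(00010000000000000000000000) mod 2 = 0+0+0+0+0+0+0+0+0+0+0+0+0+0+0+0+0+0+0+0+0+0+0+0+0+0 mod 2 = 0
  c[7] = d·G[:,7] = (11100010010001010010101010)·(00001111111000000011111111) mod 2 = 0+0+0+0+0+0+1+0+0+1+0+0+0+0+0+0+0+0+1+0+1+0+1+0+1+0 mod 2 = 0
  c[8] = d·G[:,8] = (11100010010001010010101010)·(00001000000000000000000000) mod 2 = 0+0+0+0+0+0+0+0+0+0+0+0+0+0+0+0+0+0+0+0+0+0+0+0+0+0 mod 2 = 0
  c[9] = d·G[:,9] = (11100010010001010010101010)·(00000100000000000000000000) mod 2 = 0+0+0+0+0+0+0+0+0+0+0+0+0+0+0+0+0+0+0+0+0+0+0+0+0+0 mod 2 = 0
  c[10] = d·G[:,10] = (11100010010001010010101010)·(00000010000000000000000000) mod 2 = 0+0+0+0+0+0+1+0+0+0+0+0+0+0+0+0+0+0+0+0+0+0+0+0+0+0 mod 2 = 1
  c[11] = d·G[:,11] = (11100010010001010010101010)·(00000001000000000000000000) mod 2 = 0+0+0+0+0+0+0+0+0+0+0+0+0+0+0+0+0+0+0+0+0+0+0+0+0+0 mod 2 = 0
  c[12] = d·G[:,12] = (11100010010001010010101010)·(00000000100000000000000000) mod 2 = 0+0+0+0+0+0+0+0+0+0+0+0+0+0+0+0+0+0+0+0+0+0+0+0+0+0 mod 2 = 0
  c[13] = d·G[:,13] = (11100010010001010010101010)·(00000000010000000000000000) mod 2 = 0+0+0+0+0+0+0+0+0+1+0+0+0+0+0+0+0+0+0+0+0+0+0+0+0+0 mod 2 = 1
  c[14] = d·G[:,14] = (11100010010001010010101010)·(00000000001000000000000000) mod 2 = 0+0+0+0+0+0+0+0+0+0+0+0+0+0+0+0+0+0+0+0+0+0+0+0+0+0 mod 2 = 0
  c[15] = d·G[:,15] = (11100010010001010010101010)·(00000000000111111111111111) mod 2 = 0+0+0+0+0+0+0+0+0+0+0+0+0+1+0+1+0+0+1+0+1+0+1+0+1+0 mod 2 = 0
  c[16] = d·G[:,16] = (11100010010001010010101010)·(00000000000100000000000000) mod 2 = 0+0+0+0+0+0+0+0+0+0+0+0+0+0+0+0+0+0+0+0+0+0+0+0+0+0 mod 2 = 0
  c[17] = d·G[:,17] = (11100010010001010010101010)·(00000000000010000000000000) mod 2 = 0+0+0+0+0+0+0+0+0+0+0+0+0+0+0+0+0+0+0+0+0+0+0+0+0+0 mod 2 = 0
  c[18] = d·G[:,18] = (11100010010001010010101010)·(00000000000001000000000000) mod 2 = 0+0+0+0+0+0+0+0+0+0+0+0+0+1+0+0+0+0+0+0+0+0+0+0+0+0 mod 2 = 1
  c[19] = d·G[:,19] = (11100010010001010010101010)·(00000000000000100000000000) mod 2 = 0+0+0+0+0+0+0+0+0+0+0+0+0+0+0+0+0+0+0+0+0+0+0+0+0+0 mod 2 = 0
  c[20] = d·G[:,20] = (11100010010001010010101010)·(00000000000000010000000000) mod 2 = 0+0+0+0+0+0+0+0+0+0+0+0+0+0+0+1+0+0+0+0+0+0+0+0+0+0 mod 2 = 1
  c[21] = d·G[:,21] = (11100010010001010010101010)·(00000000000000001000000000) mod 2 = 0+0+0+0+0+0+0+0+0+0+0+0+0+0+0+0+0+0+0+0+0+0+0+0+0+0 mod 2 = 0
  c[22] = d·G[:,22] = (11100010010001010010101010)·(00000000000000000100000000) mod 2 = 0+0+0+0+0+0+0+0+0+0+0+0+0+0+0+0+0+0+0+0+0+0+0+0+0+0 mod 2 = 0
  c[23] = d·G[:,23] = (11100010010001010010101010)·(00000000000000000010000000) mod 2 = 0+0+0+0+0+0+0+0+0+0+0+0+0+0+0+0+0+0+1+0+0+0+0+0+0+0 mod 2 = 1
  c[24] = d·G[:,24] = (11100010010001010010101010)·(00000000000000000001000000) mod 2 = 0+0+0+0+0+0+0+0+0+0+0+0+0+0+0+0+0+0+0+0+0+0+0+0+0+0 mod 2 = 0
  c[25] = d·G[:,25] = (11100010010001010010101010)·(00000000000000000000100000) mod 2 = 0+0+0+0+0+0+0+0+0+0+0+0+0+0+0+0+0+0+0+0+1+0+0+0+0+0 mod 2 = 1
  c[26] = d·G[:,26] = (11100010010001010010101010)·(00000000000000000000010000) mod 2 = 0+0+0+0+0+0+0+0+0+0+0+0+0+0+0+0+0+0+0+0+0+0+0+0+0+0 mod 2 = 0
  c[27] = d·G[:,27] = (11100010010001010010101010)·(00000000000000000000001000) mod 2 = 0+0+0+0+0+0+0+0+0+0+0+0+0+0+0+0+0+0+0+0+0+0+1+0+0+0 mod 2 = 1
  c[28] = d·G[:,28] = (11100010010001010010101010)·(00000000000000000000000100) mod 2 = 0+0+0+0+0+0+0+0+0+0+0+0+0+0+0+0+0+0+0+0+0+0+0+0+0+0 mod 2 = 0
  c[29] = d·G[:,29] = (11100010010001010010101010)·(00000000000000000000000010) mod 2 = 0+0+0+0+0+0+0+0+0+0+0+0+0+0+0+0+0+0+0+0+0+0+0+0+1+0 mod 2 = 1
  c[30] = d·G[:,30] = (11100010010001010010101010)·(00000000000000000000000001) mod 2 = 0+0+0+0+0+0+0+0+0+0+0+0+0+0+0+0+0+0+0+0+0+0+0+0+0+0 mod 2 = 0
Codeword = 1110110000100100001010010101010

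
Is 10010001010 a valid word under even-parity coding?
Sum of all bits: 1+0+0+1+0+0+0+1+0+1+0 = 4; 4 mod 2 = 0. Result is 0 → valid parity.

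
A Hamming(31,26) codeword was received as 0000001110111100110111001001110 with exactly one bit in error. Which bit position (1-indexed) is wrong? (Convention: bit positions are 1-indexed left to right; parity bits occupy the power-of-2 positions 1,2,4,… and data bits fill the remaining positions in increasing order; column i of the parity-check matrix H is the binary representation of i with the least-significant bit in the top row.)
Syndrome s = H · r^T (mod 2), r = 0000001110111100110111001001110:
  s[0] = (1010101010101010101010101010101)·(0000001110111100110111001001110) mod 2 = 0+0+0+0+0+0+1+0+1+0+1+0+1+0+0+0+1+0+0+0+1+0+0+0+1+0+0+0+1+0+0 mod 2 = 0
  s[1] = (0110011001100110011001100110011)·(0000001110111100110111001001110) mod 2 = 0+0+0+0+0+0+1+0+0+0+1+0+0+1+0+0+0+1+0+0+0+1+0+0+0+0+0+0+0+1+0 mod 2 = 0
  s[2] = (0001111000011110000111100001111)·(0000001110111100110111001001110) mod 2 = 0+0+0+0+0+0+1+0+0+0+0+1+1+1+0+0+0+0+0+1+1+1+0+0+0+0+0+1+1+1+0 mod 2 = 0
  s[3] = (0000000111111110000000011111111)·(0000001110111100110111001001110) mod 2 = 0+0+0+0+0+0+0+1+1+0+1+1+1+1+0+0+0+0+0+0+0+0+0+0+1+0+0+1+1+1+0 mod 2 = 0
  s[4] = (0000000000000001111111111111111)·(0000001110111100110111001001110) mod 2 = 0+0+0+0+0+0+0+0+0+0+0+0+0+0+0+0+1+1+0+1+1+1+0+0+1+0+0+1+1+1+0 mod 2 = 1
Syndrome = 00001
Column i of H is the binary representation of i, so the syndrome is the binary index of the flipped bit.
Read s = 00001 with s[0] as LSB: 0·2^0 + 0·2^1 + 0·2^2 + 0·2^3 + 1·2^4 = 16.
Error is at bit position 16.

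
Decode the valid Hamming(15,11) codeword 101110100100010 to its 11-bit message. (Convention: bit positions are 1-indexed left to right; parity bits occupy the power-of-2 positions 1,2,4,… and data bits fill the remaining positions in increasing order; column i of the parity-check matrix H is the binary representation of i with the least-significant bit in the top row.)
Parity bits occupy power-of-2 positions; data bits are at positions {3,5,6,7,9,10,11,12,13,14,15} (1-indexed).
Extract: c[3]=1 c[5]=1 c[6]=0 c[7]=1 c[9]=0 c[10]=1 c[11]=0 c[12]=0 c[13]=0 c[14]=1 c[15]=0
Data = 11010100010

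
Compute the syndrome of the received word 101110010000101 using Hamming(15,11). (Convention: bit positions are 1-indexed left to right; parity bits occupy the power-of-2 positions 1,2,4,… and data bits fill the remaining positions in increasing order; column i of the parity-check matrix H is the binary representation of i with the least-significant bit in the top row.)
Syndrome s = H · r^T (mod 2), r = 101110010000101:
  s[0] = (101010101010101)·(101110010000101) mod 2 = 1+0+1+0+1+0+0+0+0+0+0+0+1+0+1 mod 2 = 1
  s[1] = (011001100110011)·(101110010000101) mod 2 = 0+0+1+0+0+0+0+0+0+0+0+0+0+0+1 mod 2 = 0
  s[2] = (000111100001111)·(101110010000101) mod 2 = 0+0+0+1+1+0+0+0+0+0+0+0+1+0+1 mod 2 = 0
  s[3] = (000000011111111)·(101110010000101) mod 2 = 0+0+0+0+0+0+0+1+0+0+0+0+1+0+1 mod 2 = 1
Syndrome = 1001
Non-zero syndrome: error at position 9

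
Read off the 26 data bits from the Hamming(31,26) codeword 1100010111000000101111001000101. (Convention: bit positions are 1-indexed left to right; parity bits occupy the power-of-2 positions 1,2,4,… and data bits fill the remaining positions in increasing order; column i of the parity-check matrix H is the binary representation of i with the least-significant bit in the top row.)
Parity bits occupy power-of-2 positions; data bits are at positions {3,5,6,7,9,10,11,12,13,14,15,17,18,19,20,21,22,23,24,25,26,27,28,29,30,31} (1-indexed).
Extract: c[3]=0 c[5]=0 c[6]=1 c[7]=0 c[9]=1 c[10]=1 c[11]=0 c[12]=0 c[13]=0 c[14]=0 c[15]=0 c[17]=1 c[18]=0 c[19]=1 c[20]=1 c[21]=1 c[22]=1 c[23]=0 c[24]=0 c[25]=1 c[26]=0 c[27]=0 c[28]=0 c[29]=1 c[30]=0 c[31]=1
Data = 00101100000101111001000101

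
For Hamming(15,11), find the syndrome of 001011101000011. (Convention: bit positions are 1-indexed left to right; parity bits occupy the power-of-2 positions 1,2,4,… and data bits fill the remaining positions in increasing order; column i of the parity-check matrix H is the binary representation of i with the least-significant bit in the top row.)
Syndrome s = H · r^T (mod 2), r = 001011101000011:
  s[0] = (101010101010101)·(001011101000011) mod 2 = 0+0+1+0+1+0+1+0+1+0+0+0+0+0+1 mod 2 = 1
  s[1] = (011001100110011)·(001011101000011) mod 2 = 0+0+1+0+0+1+1+0+0+0+0+0+0+1+1 mod 2 = 1
  s[2] = (000111100001111)·(001011101000011) mod 2 = 0+0+0+0+1+1+1+0+0+0+0+0+0+1+1 mod 2 = 1
  s[3] = (000000011111111)·(001011101000011) mod 2 = 0+0+0+0+0+0+0+0+1+0+0+0+0+1+1 mod 2 = 1
Syndrome = 1111
Non-zero syndrome: error at position 15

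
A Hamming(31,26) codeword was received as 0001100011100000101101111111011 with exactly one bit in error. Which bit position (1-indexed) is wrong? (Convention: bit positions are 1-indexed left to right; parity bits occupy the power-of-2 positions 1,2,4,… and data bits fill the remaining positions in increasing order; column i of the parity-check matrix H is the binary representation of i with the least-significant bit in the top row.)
Syndrome s = H · r^T (mod 2), r = 0001100011100000101101111111011:
  s[0] = (1010101010101010101010101010101)·(0001100011100000101101111111011) mod 2 = 0+0+0+0+1+0+0+0+1+0+1+0+0+0+0+0+1+0+1+0+0+0+1+0+1+0+1+0+0+0+1 mod 2 = 1
  s[1] = (0110011001100110011001100110011)·(0001100011100000101101111111011) mod 2 = 0+0+0+0+0+0+0+0+0+1+1+0+0+0+0+0+0+0+1+0+0+1+1+0+0+1+1+0+0+1+1 mod 2 = 1
  s[2] = (0001111000011110000111100001111)·(0001100011100000101101111111011) mod 2 = 0+0+0+1+1+0+0+0+0+0+0+0+0+0+0+0+0+0+0+1+0+1+1+0+0+0+0+1+0+1+1 mod 2 = 0
  s[3] = (0000000111111110000000011111111)·(0001100011100000101101111111011) mod 2 = 0+0+0+0+0+0+0+0+1+1+1+0+0+0+0+0+0+0+0+0+0+0+0+1+1+1+1+1+0+1+1 mod 2 = 0
  s[4] = (0000000000000001111111111111111)·(0001100011100000101101111111011) mod 2 = 0+0+0+0+0+0+0+0+0+0+0+0+0+0+0+0+1+0+1+1+0+1+1+1+1+1+1+1+0+1+1 mod 2 = 0
Syndrome = 11000
Column i of H is the binary representation of i, so the syndrome is the binary index of the flipped bit.
Read s = 11000 with s[0] as LSB: 1·2^0 + 1·2^1 + 0·2^2 + 0·2^3 + 0·2^4 = 3.
Error is at bit position 3.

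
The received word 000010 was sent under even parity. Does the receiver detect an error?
Sum of received bits: 0+0+0+0+1+0 = 1; 1 mod 2 = 1. Result is 1 ≠ 0 → error detected.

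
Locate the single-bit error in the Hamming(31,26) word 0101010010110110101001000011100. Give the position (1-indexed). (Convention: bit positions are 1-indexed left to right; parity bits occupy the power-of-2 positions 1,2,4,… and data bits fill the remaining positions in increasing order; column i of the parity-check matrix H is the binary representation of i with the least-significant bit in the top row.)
Syndrome s = H · r^T (mod 2), r = 0101010010110110101001000011100:
  s[0] = (1010101010101010101010101010101)·(0101010010110110101001000011100) mod 2 = 0+0+0+0+0+0+0+0+1+0+1+0+0+0+1+0+1+0+1+0+0+0+0+0+0+0+1+0+1+0+0 mod 2 = 1
  s[1] = (0110011001100110011001100110011)·(0101010010110110101001000011100) mod 2 = 0+1+0+0+0+1+0+0+0+0+1+0+0+1+1+0+0+0+1+0+0+1+0+0+0+0+1+0+0+0+0 mod 2 = 0
  s[2] = (0001111000011110000111100001111)·(0101010010110110101001000011100) mod 2 = 0+0+0+1+0+1+0+0+0+0+0+1+0+1+1+0+0+0+0+0+0+1+0+0+0+0+0+1+1+0+0 mod 2 = 0
  s[3] = (0000000111111110000000011111111)·(0101010010110110101001000011100) mod 2 = 0+0+0+0+0+0+0+0+1+0+1+1+0+1+1+0+0+0+0+0+0+0+0+0+0+0+1+1+1+0+0 mod 2 = 0
  s[4] = (0000000000000001111111111111111)·(0101010010110110101001000011100) mod 2 = 0+0+0+0+0+0+0+0+0+0+0+0+0+0+0+0+1+0+1+0+0+1+0+0+0+0+1+1+1+0+0 mod 2 = 0
Syndrome = 10000
Column i of H is the binary representation of i, so the syndrome is the binary index of the flipped bit.
Read s = 10000 with s[0] as LSB: 1·2^0 + 0·2^1 + 0·2^2 + 0·2^3 + 0·2^4 = 1.
Error is at bit position 1.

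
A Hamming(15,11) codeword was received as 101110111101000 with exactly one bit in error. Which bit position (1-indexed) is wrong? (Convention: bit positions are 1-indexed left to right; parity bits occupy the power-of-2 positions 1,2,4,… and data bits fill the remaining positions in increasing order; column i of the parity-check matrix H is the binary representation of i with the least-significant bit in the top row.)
Syndrome s = H · r^T (mod 2), r = 101110111101000:
  s[0] = (101010101010101)·(101110111101000) mod 2 = 1+0+1+0+1+0+1+0+1+0+0+0+0+0+0 mod 2 = 1
  s[1] = (011001100110011)·(101110111101000) mod 2 = 0+0+1+0+0+0+1+0+0+1+0+0+0+0+0 mod 2 = 1
  s[2] = (000111100001111)·(101110111101000) mod 2 = 0+0+0+1+1+0+1+0+0+0+0+1+0+0+0 mod 2 = 0
  s[3] = (000000011111111)·(101110111101000) mod 2 = 0+0+0+0+0+0+0+1+1+1+0+1+0+0+0 mod 2 = 0
Syndrome = 1100
Column i of H is the binary representation of i, so the syndrome is the binary index of the flipped bit.
Read s = 1100 with s[0] as LSB: 1·2^0 + 1·2^1 + 0·2^2 + 0·2^3 = 3.
Error is at bit position 3.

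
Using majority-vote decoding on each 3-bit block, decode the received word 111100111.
Split into 3-bit blocks and majority-vote each:
  block 1 = 111: 3 ones, 0 zeros → 1
  block 2 = 100: 1 ones, 2 zeros → 0
  block 3 = 111: 3 ones, 0 zeros → 1
Decoded = 101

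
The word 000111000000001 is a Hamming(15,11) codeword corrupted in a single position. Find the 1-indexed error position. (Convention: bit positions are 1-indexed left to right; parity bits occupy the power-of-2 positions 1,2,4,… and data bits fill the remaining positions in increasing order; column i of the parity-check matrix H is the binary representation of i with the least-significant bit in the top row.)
Syndrome s = H · r^T (mod 2), r = 000111000000001:
  s[0] = (101010101010101)·(000111000000001) mod 2 = 0+0+0+0+1+0+0+0+0+0+0+0+0+0+1 mod 2 = 0
  s[1] = (011001100110011)·(000111000000001) mod 2 = 0+0+0+0+0+1+0+0+0+0+0+0+0+0+1 mod 2 = 0
  s[2] = (000111100001111)·(000111000000001) mod 2 = 0+0+0+1+1+1+0+0+0+0+0+0+0+0+1 mod 2 = 0
  s[3] = (000000011111111)·(000111000000001) mod 2 = 0+0+0+0+0+0+0+0+0+0+0+0+0+0+1 mod 2 = 1
Syndrome = 0001
Column i of H is the binary representation of i, so the syndrome is the binary index of the flipped bit.
Read s = 0001 with s[0] as LSB: 0·2^0 + 0·2^1 + 0·2^2 + 1·2^3 = 8.
Error is at bit position 8.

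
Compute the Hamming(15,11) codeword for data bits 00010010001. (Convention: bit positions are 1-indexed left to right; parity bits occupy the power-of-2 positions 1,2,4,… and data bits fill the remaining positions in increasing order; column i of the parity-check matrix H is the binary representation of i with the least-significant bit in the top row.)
Codeword c = d · G (mod 2), d = 00010010001:
  c[0] = d·G[:,0] = (00010010001)·(11011010101) mod 2 = 0+0+0+1+0+0+1+0+0+0+1 mod 2 = 1
  c[1] = d·G[:,1] = (00010010001)·(10110110011) mod 2 = 0+0+0+1+0+0+1+0+0+0+1 mod 2 = 1
  c[2] = d·G[:,2] = (00010010001)·(10000000000) mod 2 = 0+0+0+0+0+0+0+0+0+0+0 mod 2 = 0
  c[3] = d·G[:,3] = (00010010001)·(01110001111) mod 2 = 0+0+0+1+0+0+0+0+0+0+1 mod 2 = 0
  c[4] = d·G[:,4] = (00010010001)·(01000000000) mod 2 = 0+0+0+0+0+0+0+0+0+0+0 mod 2 = 0
  c[5] = d·G[:,5] = (00010010001)·(00100000000) mod 2 = 0+0+0+0+0+0+0+0+0+0+0 mod 2 = 0
  c[6] = d·G[:,6] = (00010010001)·(00010000000) mod 2 = 0+0+0+1+0+0+0+0+0+0+0 mod 2 = 1
  c[7] = d·G[:,7] = (00010010001)·(00001111111) mod 2 = 0+0+0+0+0+0+1+0+0+0+1 mod 2 = 0
  c[8] = d·G[:,8] = (00010010001)·(00001000000) mod 2 = 0+0+0+0+0+0+0+0+0+0+0 mod 2 = 0
  c[9] = d·G[:,9] = (00010010001)·(00000100000) mod 2 = 0+0+0+0+0+0+0+0+0+0+0 mod 2 = 0
  c[10] = d·G[:,10] = (00010010001)·(00000010000) mod 2 = 0+0+0+0+0+0+1+0+0+0+0 mod 2 = 1
  c[11] = d·G[:,11] = (00010010001)·(00000001000) mod 2 = 0+0+0+0+0+0+0+0+0+0+0 mod 2 = 0
  c[12] = d·G[:,12] = (00010010001)·(00000000100) mod 2 = 0+0+0+0+0+0+0+0+0+0+0 mod 2 = 0
  c[13] = d·G[:,13] = (00010010001)·(00000000010) mod 2 = 0+0+0+0+0+0+0+0+0+0+0 mod 2 = 0
  c[14] = d·G[:,14] = (00010010001)·(00000000001) mod 2 = 0+0+0+0+0+0+0+0+0+0+1 mod 2 = 1
Codeword = 110000100010001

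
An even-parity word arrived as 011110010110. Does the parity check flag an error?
Sum of received bits: 0+1+1+1+1+0+0+1+0+1+1+0 = 7; 7 mod 2 = 1. Result is 1 ≠ 0 → error detected.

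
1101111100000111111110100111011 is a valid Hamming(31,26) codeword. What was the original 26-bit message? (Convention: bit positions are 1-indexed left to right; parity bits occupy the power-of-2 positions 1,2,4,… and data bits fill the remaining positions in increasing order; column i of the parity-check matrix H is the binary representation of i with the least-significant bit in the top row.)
Parity bits occupy power-of-2 positions; data bits are at positions {3,5,6,7,9,10,11,12,13,14,15,17,18,19,20,21,22,23,24,25,26,27,28,29,30,31} (1-indexed).
Extract: c[3]=0 c[5]=1 c[6]=1 c[7]=1 c[9]=0 c[10]=0 c[11]=0 c[12]=0 c[13]=0 c[14]=1 c[15]=1 c[17]=1 c[18]=1 c[19]=1 c[20]=1 c[21]=1 c[22]=0 c[23]=1 c[24]=0 c[25]=0 c[26]=1 c[27]=1 c[28]=1 c[29]=0 c[30]=1 c[31]=1
Data = 01110000011111110100111011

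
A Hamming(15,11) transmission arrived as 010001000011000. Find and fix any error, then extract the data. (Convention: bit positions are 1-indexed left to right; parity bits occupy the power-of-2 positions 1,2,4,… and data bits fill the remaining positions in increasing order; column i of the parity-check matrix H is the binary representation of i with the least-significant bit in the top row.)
Syndrome s = H · r^T (mod 2), r = 010001000011000:
  s[0] = (101010101010101)·(010001000011000) mod 2 = 0+0+0+0+0+0+0+0+0+0+1+0+0+0+0 mod 2 = 1
  s[1] = (011001100110011)·(010001000011000) mod 2 = 0+1+0+0+0+1+0+0+0+0+1+0+0+0+0 mod 2 = 1
  s[2] = (000111100001111)·(010001000011000) mod 2 = 0+0+0+0+0+1+0+0+0+0+0+1+0+0+0 mod 2 = 0
  s[3] = (000000011111111)·(010001000011000) mod 2 = 0+0+0+0+0+0+0+0+0+0+1+1+0+0+0 mod 2 = 0
Syndrome = 1100
Column 3 of H equals this syndrome → error at bit 3 (1-indexed).
Flip bit 3: 010001000011000 → 011001000011000
Extract data bits at positions {3,5,6,7,9,10,11,12,13,14,15}: 10100011000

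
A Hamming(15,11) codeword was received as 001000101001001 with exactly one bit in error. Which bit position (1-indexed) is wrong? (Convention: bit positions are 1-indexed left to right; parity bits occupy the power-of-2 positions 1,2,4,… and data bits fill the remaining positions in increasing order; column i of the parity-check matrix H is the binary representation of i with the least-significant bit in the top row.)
Syndrome s = H · r^T (mod 2), r = 001000101001001:
  s[0] = (101010101010101)·(001000101001001) mod 2 = 0+0+1+0+0+0+1+0+1+0+0+0+0+0+1 mod 2 = 0
  s[1] = (011001100110011)·(001000101001001) mod 2 = 0+0+1+0+0+0+1+0+0+0+0+0+0+0+1 mod 2 = 1
  s[2] = (000111100001111)·(001000101001001) mod 2 = 0+0+0+0+0+0+1+0+0+0+0+1+0+0+1 mod 2 = 1
  s[3] = (000000011111111)·(001000101001001) mod 2 = 0+0+0+0+0+0+0+0+1+0+0+1+0+0+1 mod 2 = 1
Syndrome = 0111
Column i of H is the binary representation of i, so the syndrome is the binary index of the flipped bit.
Read s = 0111 with s[0] as LSB: 0·2^0 + 1·2^1 + 1·2^2 + 1·2^3 = 14.
Error is at bit position 14.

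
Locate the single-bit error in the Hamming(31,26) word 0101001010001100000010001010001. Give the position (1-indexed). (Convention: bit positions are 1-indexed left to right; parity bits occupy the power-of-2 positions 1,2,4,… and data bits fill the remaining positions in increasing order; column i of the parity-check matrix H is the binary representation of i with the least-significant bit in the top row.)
Syndrome s = H · r^T (mod 2), r = 0101001010001100000010001010001:
  s[0] = (1010101010101010101010101010101)·(0101001010001100000010001010001) mod 2 = 0+0+0+0+0+0+1+0+1+0+0+0+1+0+0+0+0+0+0+0+1+0+0+0+1+0+1+0+0+0+1 mod 2 = 1
  s[1] = (0110011001100110011001100110011)·(0101001010001100000010001010001) mod 2 = 0+1+0+0+0+0+1+0+0+0+0+0+0+1+0+0+0+0+0+0+0+0+0+0+0+0+1+0+0+0+1 mod 2 = 1
  s[2] = (0001111000011110000111100001111)·(0101001010001100000010001010001) mod 2 = 0+0+0+1+0+0+1+0+0+0+0+0+1+1+0+0+0+0+0+0+1+0+0+0+0+0+0+0+0+0+1 mod 2 = 0
  s[3] = (0000000111111110000000011111111)·(0101001010001100000010001010001) mod 2 = 0+0+0+0+0+0+0+0+1+0+0+0+1+1+0+0+0+0+0+0+0+0+0+0+1+0+1+0+0+0+1 mod 2 = 0
  s[4] = (0000000000000001111111111111111)·(0101001010001100000010001010001) mod 2 = 0+0+0+0+0+0+0+0+0+0+0+0+0+0+0+0+0+0+0+0+1+0+0+0+1+0+1+0+0+0+1 mod 2 = 0
Syndrome = 11000
Column i of H is the binary representation of i, so the syndrome is the binary index of the flipped bit.
Read s = 11000 with s[0] as LSB: 1·2^0 + 1·2^1 + 0·2^2 + 0·2^3 + 0·2^4 = 3.
Error is at bit position 3.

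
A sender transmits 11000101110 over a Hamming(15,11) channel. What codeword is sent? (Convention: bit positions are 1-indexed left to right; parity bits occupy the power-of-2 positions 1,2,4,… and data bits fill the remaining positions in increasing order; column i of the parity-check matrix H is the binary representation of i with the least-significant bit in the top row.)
Codeword c = d · G (mod 2), d = 11000101110:
  c[0] = d·G[:,0] = (11000101110)·(11011010101) mod 2 = 1+1+0+0+0+0+0+0+1+0+0 mod 2 = 1
  c[1] = d·G[:,1] = (11000101110)·(10110110011) mod 2 = 1+0+0+0+0+1+0+0+0+1+0 mod 2 = 1
  c[2] = d·G[:,2] = (11000101110)·(10000000000) mod 2 = 1+0+0+0+0+0+0+0+0+0+0 mod 2 = 1
  c[3] = d·G[:,3] = (11000101110)·(01110001111) mod 2 = 0+1+0+0+0+0+0+1+1+1+0 mod 2 = 0
  c[4] = d·G[:,4] = (11000101110)·(01000000000) mod 2 = 0+1+0+0+0+0+0+0+0+0+0 mod 2 = 1
  c[5] = d·G[:,5] = (11000101110)·(00100000000) mod 2 = 0+0+0+0+0+0+0+0+0+0+0 mod 2 = 0
  c[6] = d·G[:,6] = (11000101110)·(00010000000) mod 2 = 0+0+0+0+0+0+0+0+0+0+0 mod 2 = 0
  c[7] = d·G[:,7] = (11000101110)·(00001111111) mod 2 = 0+0+0+0+0+1+0+1+1+1+0 mod 2 = 0
  c[8] = d·G[:,8] = (11000101110)·(00001000000) mod 2 = 0+0+0+0+0+0+0+0+0+0+0 mod 2 = 0
  c[9] = d·G[:,9] = (11000101110)·(00000100000) mod 2 = 0+0+0+0+0+1+0+0+0+0+0 mod 2 = 1
  c[10] = d·G[:,10] = (11000101110)·(00000010000) mod 2 = 0+0+0+0+0+0+0+0+0+0+0 mod 2 = 0
  c[11] = d·G[:,11] = (11000101110)·(00000001000) mod 2 = 0+0+0+0+0+0+0+1+0+0+0 mod 2 = 1
  c[12] = d·G[:,12] = (11000101110)·(00000000100) mod 2 = 0+0+0+0+0+0+0+0+1+0+0 mod 2 = 1
  c[13] = d·G[:,13] = (11000101110)·(00000000010) mod 2 = 0+0+0+0+0+0+0+0+0+1+0 mod 2 = 1
  c[14] = d·G[:,14] = (11000101110)·(00000000001) mod 2 = 0+0+0+0+0+0+0+0+0+0+0 mod 2 = 0
Codeword = 111010000101110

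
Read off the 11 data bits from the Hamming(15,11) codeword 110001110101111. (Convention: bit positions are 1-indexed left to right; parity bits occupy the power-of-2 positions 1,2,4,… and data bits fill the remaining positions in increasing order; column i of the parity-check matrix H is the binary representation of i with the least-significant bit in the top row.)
Parity bits occupy power-of-2 positions; data bits are at positions {3,5,6,7,9,10,11,12,13,14,15} (1-indexed).
Extract: c[3]=0 c[5]=0 c[6]=1 c[7]=1 c[9]=0 c[10]=1 c[11]=0 c[12]=1 c[13]=1 c[14]=1 c[15]=1
Data = 00110101111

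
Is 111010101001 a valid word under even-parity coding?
Sum of all bits: 1+1+1+0+1+0+1+0+1+0+0+1 = 7; 7 mod 2 = 1. Result is 1 → parity error detected.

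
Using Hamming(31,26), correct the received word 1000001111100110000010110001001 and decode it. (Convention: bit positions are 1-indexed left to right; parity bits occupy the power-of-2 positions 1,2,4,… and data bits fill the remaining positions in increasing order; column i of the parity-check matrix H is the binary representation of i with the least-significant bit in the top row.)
Syndrome s = H · r^T (mod 2), r = 1000001111100110000010110001001:
  s[0] = (1010101010101010101010101010101)·(1000001111100110000010110001001) mod 2 = 1+0+0+0+0+0+1+0+1+0+1+0+0+0+1+0+0+0+0+0+1+0+1+0+0+0+0+0+0+0+1 mod 2 = 0
  s[1] = (0110011001100110011001100110011)·(1000001111100110000010110001001) mod 2 = 0+0+0+0+0+0+1+0+0+1+1+0+0+1+1+0+0+0+0+0+0+0+1+0+0+0+0+0+0+0+1 mod 2 = 1
  s[2] = (0001111000011110000111100001111)·(1000001111100110000010110001001) mod 2 = 0+0+0+0+0+0+1+0+0+0+0+0+0+1+1+0+0+0+0+0+1+0+1+0+0+0+0+1+0+0+1 mod 2 = 1
  s[3] = (0000000111111110000000011111111)·(1000001111100110000010110001001) mod 2 = 0+0+0+0+0+0+0+1+1+1+1+0+0+1+1+0+0+0+0+0+0+0+0+1+0+0+0+1+0+0+1 mod 2 = 1
  s[4] = (0000000000000001111111111111111)·(1000001111100110000010110001001) mod 2 = 0+0+0+0+0+0+0+0+0+0+0+0+0+0+0+0+0+0+0+0+1+0+1+1+0+0+0+1+0+0+1 mod 2 = 1
Syndrome = 01111
Column 30 of H equals this syndrome → error at bit 30 (1-indexed).
Flip bit 30: 1000001111100110000010110001001 → 1000001111100110000010110001011
Extract data bits at positions {3,5,6,7,9,10,11,12,13,14,15,17,18,19,20,21,22,23,24,25,26,27,28,29,30,31}: 00011110011000010110001011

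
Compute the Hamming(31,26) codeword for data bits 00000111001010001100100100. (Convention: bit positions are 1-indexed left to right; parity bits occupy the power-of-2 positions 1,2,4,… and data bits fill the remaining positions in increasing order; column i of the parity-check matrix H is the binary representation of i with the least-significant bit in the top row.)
Codeword c = d · G (mod 2), d = 00000111001010001100100100:
  c[0] = d·G[:,0] = (00000111001010001100100100)·(11011010101101010101010101) mod 2 = 0+0+0+0+0+0+1+0+0+0+1+0+0+0+0+0+0+1+0+0+0+0+0+1+0+0 mod 2 = 0
  c[1] = d·G[:,1] = (00000111001010001100100100)·(10110110011011001100110011) mod 2 = 0+0+0+0+0+1+1+0+0+0+1+0+1+0+0+0+1+1+0+0+1+0+0+0+0+0 mod 2 = 1
  c[2] = d·G[:,2] = (00000111001010001100100100)·(10000000000000000000000000) mod 2 = 0+0+0+0+0+0+0+0+0+0+0+0+0+0+0+0+0+0+0+0+0+0+0+0+0+0 mod 2 = 0
  c[3] = d·G[:,3] = (00000111001010001100100100)·(01110001111000111100001111) mod 2 = 0+0+0+0+0+0+0+1+0+0+1+0+0+0+0+0+1+1+0+0+0+0+0+1+0+0 mod 2 = 1
  c[4] = d·G[:,4] = (00000111001010001100100100)·(01000000000000000000000000) mod 2 = 0+0+0+0+0+0+0+0+0+0+0+0+0+0+0+0+0+0+0+0+0+0+0+0+0+0 mod 2 = 0
  c[5] = d·G[:,5] = (00000111001010001100100100)·(00100000000000000000000000) mod 2 = 0+0+0+0+0+0+0+0+0+0+0+0+0+0+0+0+0+0+0+0+0+0+0+0+0+0 mod 2 = 0
  c[6] = d·G[:,6] = (00000111001010001100100100)·(00010000000000000000000000) mod 2 = 0+0+0+0+0+0+0+0+0+0+0+0+0+0+0+0+0+0+0+0+0+0+0+0+0+0 mod 2 = 0
  c[7] = d·G[:,7] = (00000111001010001100100100)·(00001111111000000011111111) mod 2 = 0+0+0+0+0+1+1+1+0+0+1+0+0+0+0+0+0+0+0+0+1+0+0+1+0+0 mod 2 = 0
  c[8] = d·G[:,8] = (00000111001010001100100100)·(00001000000000000000000000) mod 2 = 0+0+0+0+0+0+0+0+0+0+0+0+0+0+0+0+0+0+0+0+0+0+0+0+0+0 mod 2 = 0
  c[9] = d·G[:,9] = (00000111001010001100100100)·(00000100000000000000000000) mod 2 = 0+0+0+0+0+1+0+0+0+0+0+0+0+0+0+0+0+0+0+0+0+0+0+0+0+0 mod 2 = 1
  c[10] = d·G[:,10] = (00000111001010001100100100)·(00000010000000000000000000) mod 2 = 0+0+0+0+0+0+1+0+0+0+0+0+0+0+0+0+0+0+0+0+0+0+0+0+0+0 mod 2 = 1
  c[11] = d·G[:,11] = (00000111001010001100100100)·(00000001000000000000000000) mod 2 = 0+0+0+0+0+0+0+1+0+0+0+0+0+0+0+0+0+0+0+0+0+0+0+0+0+0 mod 2 = 1
  c[12] = d·G[:,12] = (00000111001010001100100100)·(00000000100000000000000000) mod 2 = 0+0+0+0+0+0+0+0+0+0+0+0+0+0+0+0+0+0+0+0+0+0+0+0+0+0 mod 2 = 0
  c[13] = d·G[:,13] = (00000111001010001100100100)·(00000000010000000000000000) mod 2 = 0+0+0+0+0+0+0+0+0+0+0+0+0+0+0+0+0+0+0+0+0+0+0+0+0+0 mod 2 = 0
  c[14] = d·G[:,14] = (00000111001010001100100100)·(00000000001000000000000000) mod 2 = 0+0+0+0+0+0+0+0+0+0+1+0+0+0+0+0+0+0+0+0+0+0+0+0+0+0 mod 2 = 1
  c[15] = d·G[:,15] = (00000111001010001100100100)·(00000000000111111111111111) mod 2 = 0+0+0+0+0+0+0+0+0+0+0+0+1+0+0+0+1+1+0+0+1+0+0+1+0+0 mod 2 = 1
  c[16] = d·G[:,16] = (00000111001010001100100100)·(00000000000100000000000000) mod 2 = 0+0+0+0+0+0+0+0+0+0+0+0+0+0+0+0+0+0+0+0+0+0+0+0+0+0 mod 2 = 0
  c[17] = d·G[:,17] = (00000111001010001100100100)·(00000000000010000000000000) mod 2 = 0+0+0+0+0+0+0+0+0+0+0+0+1+0+0+0+0+0+0+0+0+0+0+0+0+0 mod 2 = 1
  c[18] = d·G[:,18] = (00000111001010001100100100)·(00000000000001000000000000) mod 2 = 0+0+0+0+0+0+0+0+0+0+0+0+0+0+0+0+0+0+0+0+0+0+0+0+0+0 mod 2 = 0
  c[19] = d·G[:,19] = (00000111001010001100100100)·(00000000000000100000000000) mod 2 = 0+0+0+0+0+0+0+0+0+0+0+0+0+0+0+0+0+0+0+0+0+0+0+0+0+0 mod 2 = 0
  c[20] = d·G[:,20] = (00000111001010001100100100)·(00000000000000010000000000) mod 2 = 0+0+0+0+0+0+0+0+0+0+0+0+0+0+0+0+0+0+0+0+0+0+0+0+0+0 mod 2 = 0
  c[21] = d·G[:,21] = (00000111001010001100100100)·(00000000000000001000000000) mod 2 = 0+0+0+0+0+0+0+0+0+0+0+0+0+0+0+0+1+0+0+0+0+0+0+0+0+0 mod 2 = 1
  c[22] = d·G[:,22] = (00000111001010001100100100)·(00000000000000000100000000) mod 2 = 0+0+0+0+0+0+0+0+0+0+0+0+0+0+0+0+0+1+0+0+0+0+0+0+0+0 mod 2 = 1
  c[23] = d·G[:,23] = (00000111001010001100100100)·(00000000000000000010000000) mod 2 = 0+0+0+0+0+0+0+0+0+0+0+0+0+0+0+0+0+0+0+0+0+0+0+0+0+0 mod 2 = 0
  c[24] = d·G[:,24] = (00000111001010001100100100)·(00000000000000000001000000) mod 2 = 0+0+0+0+0+0+0+0+0+0+0+0+0+0+0+0+0+0+0+0+0+0+0+0+0+0 mod 2 = 0
  c[25] = d·G[:,25] = (00000111001010001100100100)·(00000000000000000000100000) mod 2 = 0+0+0+0+0+0+0+0+0+0+0+0+0+0+0+0+0+0+0+0+1+0+0+0+0+0 mod 2 = 1
  c[26] = d·G[:,26] = (00000111001010001100100100)·(00000000000000000000010000) mod 2 = 0+0+0+0+0+0+0+0+0+0+0+0+0+0+0+0+0+0+0+0+0+0+0+0+0+0 mod 2 = 0
  c[27] = d·G[:,27] = (00000111001010001100100100)·(00000000000000000000001000) mod 2 = 0+0+0+0+0+0+0+0+0+0+0+0+0+0+0+0+0+0+0+0+0+0+0+0+0+0 mod 2 = 0
  c[28] = d·G[:,28] = (00000111001010001100100100)·(00000000000000000000000100) mod 2 = 0+0+0+0+0+0+0+0+0+0+0+0+0+0+0+0+0+0+0+0+0+0+0+1+0+0 mod 2 = 1
  c[29] = d·G[:,29] = (00000111001010001100100100)·(00000000000000000000000010) mod 2 = 0+0+0+0+0+0+0+0+0+0+0+0+0+0+0+0+0+0+0+0+0+0+0+0+0+0 mod 2 = 0
  c[30] = d·G[:,30] = (00000111001010001100100100)·(00000000000000000000000001) mod 2 = 0+0+0+0+0+0+0+0+0+0+0+0+0+0+0+0+0+0+0+0+0+0+0+0+0+0 mod 2 = 0
Codeword = 0101000001110011010001100100100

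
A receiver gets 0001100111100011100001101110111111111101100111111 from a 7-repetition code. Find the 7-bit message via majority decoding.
Split into 7-bit blocks and majority-vote each:
  block 1 = 0001100: 2 ones, 5 zeros → 0
  block 2 = 1111000: 4 ones, 3 zeros → 1
  block 3 = 1110000: 3 ones, 4 zeros → 0
  block 4 = 1101110: 5 ones, 2 zeros → 1
  block 5 = 1111111: 7 ones, 0 zeros → 1
  block 6 = 1110110: 5 ones, 2 zeros → 1
  block 7 = 0111111: 6 ones, 1 zeros → 1
Decoded = 0101111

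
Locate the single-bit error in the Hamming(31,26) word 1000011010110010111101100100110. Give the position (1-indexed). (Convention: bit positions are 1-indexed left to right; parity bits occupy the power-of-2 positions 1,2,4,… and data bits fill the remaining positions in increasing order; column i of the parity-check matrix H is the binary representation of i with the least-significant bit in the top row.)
Syndrome s = H · r^T (mod 2), r = 1000011010110010111101100100110:
  s[0] = (1010101010101010101010101010101)·(1000011010110010111101100100110) mod 2 = 1+0+0+0+0+0+1+0+1+0+1+0+0+0+1+0+1+0+1+0+0+0+1+0+0+0+0+0+1+0+0 mod 2 = 1
  s[1] = (0110011001100110011001100110011)·(1000011010110010111101100100110) mod 2 = 0+0+0+0+0+1+1+0+0+0+1+0+0+0+1+0+0+1+1+0+0+1+1+0+0+1+0+0+0+1+0 mod 2 = 0
  s[2] = (0001111000011110000111100001111)·(1000011010110010111101100100110) mod 2 = 0+0+0+0+0+1+1+0+0+0+0+1+0+0+1+0+0+0+0+1+0+1+1+0+0+0+0+0+1+1+0 mod 2 = 1
  s[3] = (0000000111111110000000011111111)·(1000011010110010111101100100110) mod 2 = 0+0+0+0+0+0+0+0+1+0+1+1+0+0+1+0+0+0+0+0+0+0+0+0+0+1+0+0+1+1+0 mod 2 = 1
  s[4] = (0000000000000001111111111111111)·(1000011010110010111101100100110) mod 2 = 0+0+0+0+0+0+0+0+0+0+0+0+0+0+0+0+1+1+1+1+0+1+1+0+0+1+0+0+1+1+0 mod 2 = 1
Syndrome = 10111
Column i of H is the binary representation of i, so the syndrome is the binary index of the flipped bit.
Read s = 10111 with s[0] as LSB: 1·2^0 + 0·2^1 + 1·2^2 + 1·2^3 + 1·2^4 = 29.
Error is at bit position 29.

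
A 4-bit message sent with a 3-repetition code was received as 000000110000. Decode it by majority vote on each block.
Split into 3-bit blocks and majority-vote each:
  block 1 = 000: 0 ones, 3 zeros → 0
  block 2 = 000: 0 ones, 3 zeros → 0
  block 3 = 110: 2 ones, 1 zeros → 1
  block 4 = 000: 0 ones, 3 zeros → 0
Decoded = 0010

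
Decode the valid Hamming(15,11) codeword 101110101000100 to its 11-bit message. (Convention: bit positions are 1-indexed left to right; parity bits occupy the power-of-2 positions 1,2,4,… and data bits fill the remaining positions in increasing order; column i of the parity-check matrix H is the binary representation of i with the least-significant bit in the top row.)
Parity bits occupy power-of-2 positions; data bits are at positions {3,5,6,7,9,10,11,12,13,14,15} (1-indexed).
Extract: c[3]=1 c[5]=1 c[6]=0 c[7]=1 c[9]=1 c[10]=0 c[11]=0 c[12]=0 c[13]=1 c[14]=0 c[15]=0
Data = 11011000100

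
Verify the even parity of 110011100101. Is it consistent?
Sum of all bits: 1+1+0+0+1+1+1+0+0+1+0+1 = 7; 7 mod 2 = 1. Result is 1 → parity error detected.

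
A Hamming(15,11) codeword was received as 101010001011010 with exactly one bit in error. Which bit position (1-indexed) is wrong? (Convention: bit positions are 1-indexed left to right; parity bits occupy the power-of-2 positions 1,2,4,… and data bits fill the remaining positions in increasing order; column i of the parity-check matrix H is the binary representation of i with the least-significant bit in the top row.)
Syndrome s = H · r^T (mod 2), r = 101010001011010:
  s[0] = (101010101010101)·(101010001011010) mod 2 = 1+0+1+0+1+0+0+0+1+0+1+0+0+0+0 mod 2 = 1
  s[1] = (011001100110011)·(101010001011010) mod 2 = 0+0+1+0+0+0+0+0+0+0+1+0+0+1+0 mod 2 = 1
  s[2] = (000111100001111)·(101010001011010) mod 2 = 0+0+0+0+1+0+0+0+0+0+0+1+0+1+0 mod 2 = 1
  s[3] = (000000011111111)·(101010001011010) mod 2 = 0+0+0+0+0+0+0+0+1+0+1+1+0+1+0 mod 2 = 0
Syndrome = 1110
Column i of H is the binary representation of i, so the syndrome is the binary index of the flipped bit.
Read s = 1110 with s[0] as LSB: 1·2^0 + 1·2^1 + 1·2^2 + 0·2^3 = 7.
Error is at bit position 7.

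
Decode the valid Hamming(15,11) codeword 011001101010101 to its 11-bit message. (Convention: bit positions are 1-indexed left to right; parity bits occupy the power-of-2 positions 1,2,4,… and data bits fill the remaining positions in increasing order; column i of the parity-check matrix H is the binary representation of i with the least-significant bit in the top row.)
Parity bits occupy power-of-2 positions; data bits are at positions {3,5,6,7,9,10,11,12,13,14,15} (1-indexed).
Extract: c[3]=1 c[5]=0 c[6]=1 c[7]=1 c[9]=1 c[10]=0 c[11]=1 c[12]=0 c[13]=1 c[14]=0 c[15]=1
Data = 10111010101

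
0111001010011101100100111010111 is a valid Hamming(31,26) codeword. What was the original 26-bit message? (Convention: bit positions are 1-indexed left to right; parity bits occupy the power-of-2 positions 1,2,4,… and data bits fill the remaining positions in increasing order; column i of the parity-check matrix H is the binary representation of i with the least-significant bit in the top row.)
Parity bits occupy power-of-2 positions; data bits are at positions {3,5,6,7,9,10,11,12,13,14,15,17,18,19,20,21,22,23,24,25,26,27,28,29,30,31} (1-indexed).
Extract: c[3]=1 c[5]=0 c[6]=0 c[7]=1 c[9]=1 c[10]=0 c[11]=0 c[12]=1 c[13]=1 c[14]=1 c[15]=0 c[17]=1 c[18]=0 c[19]=0 c[20]=1 c[21]=0 c[22]=0 c[23]=1 c[24]=1 c[25]=1 c[26]=0 c[27]=1 c[28]=0 c[29]=1 c[30]=1 c[31]=1
Data = 10011001110100100111010111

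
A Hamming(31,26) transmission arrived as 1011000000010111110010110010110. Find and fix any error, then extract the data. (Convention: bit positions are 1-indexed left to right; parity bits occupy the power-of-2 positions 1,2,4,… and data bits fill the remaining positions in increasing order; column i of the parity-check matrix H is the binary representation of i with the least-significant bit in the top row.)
Syndrome s = H · r^T (mod 2), r = 1011000000010111110010110010110:
  s[0] = (1010101010101010101010101010101)·(1011000000010111110010110010110) mod 2 = 1+0+1+0+0+0+0+0+0+0+0+0+0+0+1+0+1+0+0+0+1+0+1+0+0+0+1+0+1+0+0 mod 2 = 0
  s[1] = (0110011001100110011001100110011)·(1011000000010111110010110010110) mod 2 = 0+0+1+0+0+0+0+0+0+0+0+0+0+1+1+0+0+1+0+0+0+0+1+0+0+0+1+0+0+1+0 mod 2 = 1
  s[2] = (0001111000011110000111100001111)·(1011000000010111110010110010110) mod 2 = 0+0+0+1+0+0+0+0+0+0+0+1+0+1+1+0+0+0+0+0+1+0+1+0+0+0+0+0+1+1+0 mod 2 = 0
  s[3] = (0000000111111110000000011111111)·(1011000000010111110010110010110) mod 2 = 0+0+0+0+0+0+0+0+0+0+0+1+0+1+1+0+0+0+0+0+0+0+0+1+0+0+1+0+1+1+0 mod 2 = 1
  s[4] = (0000000000000001111111111111111)·(1011000000010111110010110010110) mod 2 = 0+0+0+0+0+0+0+0+0+0+0+0+0+0+0+1+1+1+0+0+1+0+1+1+0+0+1+0+1+1+0 mod 2 = 1
Syndrome = 01011
Column 26 of H equals this syndrome → error at bit 26 (1-indexed).
Flip bit 26: 1011000000010111110010110010110 → 1011000000010111110010110110110
Extract data bits at positions {3,5,6,7,9,10,11,12,13,14,15,17,18,19,20,21,22,23,24,25,26,27,28,29,30,31}: 10000001011110010110110110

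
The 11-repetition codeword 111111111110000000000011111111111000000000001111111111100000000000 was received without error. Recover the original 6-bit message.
Split into 11-bit blocks: 11111111111 00000000000 11111111111 00000000000 11111111111 00000000000
Data = 101010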